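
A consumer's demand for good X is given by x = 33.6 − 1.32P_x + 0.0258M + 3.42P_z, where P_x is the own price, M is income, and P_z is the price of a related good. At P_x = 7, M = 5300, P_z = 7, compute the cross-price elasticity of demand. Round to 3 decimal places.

0.129

First evaluate x: 33.6 − 1.32(7) + 0.0258(5300) + 3.42(7) = 33.6 − 9.24 + 136.74 + 23.94 = 185.04.
∂x/∂P_z = +3.42, so E_xy = 3.42·(7/185.04) ≈ 0.129.
E_xy > 0: the goods are substitutes.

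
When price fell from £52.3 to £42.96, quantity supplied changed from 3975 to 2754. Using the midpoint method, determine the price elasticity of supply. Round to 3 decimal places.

%Δq = (2754 − 3975)/[(3975 + 2754)/2] = -1221/3364.5 ≈ -0.3629.
%ΔP = (42.96 − 52.3)/[(52.3 + 42.96)/2] = -9.34/47.63 ≈ -0.1961.
Arc elasticity E = %Δq/%ΔP ≈ -0.3629/-0.1961 ≈ 1.851.
|E| > 1: supply is elastic over this range.

1.851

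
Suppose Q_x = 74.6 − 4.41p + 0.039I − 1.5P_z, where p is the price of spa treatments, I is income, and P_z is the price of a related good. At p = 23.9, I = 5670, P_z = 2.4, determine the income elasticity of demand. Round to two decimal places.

Substituting, Q_x = 74.6 − 4.41(23.9) + 0.039(5670) − 1.5(2.4) = 74.6 − 105.399 + 221.13 − 3.6 = 186.731.
∂Q_x/∂I = +0.039, so E_I = 0.039·(5670/186.731) ≈ 1.18.
E_I > 1: normal good (luxury).

1.18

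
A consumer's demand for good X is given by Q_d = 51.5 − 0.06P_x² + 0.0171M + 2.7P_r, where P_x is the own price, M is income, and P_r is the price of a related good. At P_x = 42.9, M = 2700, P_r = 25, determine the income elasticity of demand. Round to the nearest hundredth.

First evaluate Q_d: 51.5 − 0.06(42.9)² + 0.0171(2700) + 2.7(25) = 51.5 − 110.4246 + 46.17 + 67.5 = 54.7454.
∂Q_d/∂M = +0.0171, so E_I = 0.0171·(2700/54.7454) ≈ 0.84.
E_I ∈ (0,1): normal good (necessity).

0.84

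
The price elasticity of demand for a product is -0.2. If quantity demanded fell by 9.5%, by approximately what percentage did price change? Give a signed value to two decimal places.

47.50

%ΔQ ≈ E × %ΔP ⇒ %ΔP = %ΔQ / E = (-9.5%)/(-0.2) = 47.50%.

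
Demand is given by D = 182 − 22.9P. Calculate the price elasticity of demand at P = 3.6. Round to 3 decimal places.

At P = 3.6, D = 99.56.
dD/dP = −22.9.
Point elasticity E = (dD/dP)·(P/D) = -22.9 × 3.6/99.56 ≈ -0.828.
|E| < 1, so demand is inelastic at this price.

-0.828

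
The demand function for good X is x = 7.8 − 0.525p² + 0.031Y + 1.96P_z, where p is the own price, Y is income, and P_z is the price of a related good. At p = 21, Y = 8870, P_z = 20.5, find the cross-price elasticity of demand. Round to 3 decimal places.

First evaluate x: 7.8 − 0.525(21)² + 0.031(8870) + 1.96(20.5) = 7.8 − 231.525 + 274.97 + 40.18 = 91.425.
∂x/∂P_z = +1.96, so E_xy = 1.96·(20.5/91.425) ≈ 0.439.
E_xy > 0: the goods are substitutes.

0.439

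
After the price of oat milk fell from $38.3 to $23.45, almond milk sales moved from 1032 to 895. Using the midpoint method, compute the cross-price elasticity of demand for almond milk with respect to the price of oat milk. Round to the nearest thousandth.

%ΔQ_x = (895 − 1032)/[(1032+895)/2] = -137/963.5 ≈ -0.1422.
%ΔP_y = (23.45 − 38.3)/[(38.3+23.45)/2] ≈ -0.4810.
E_xy = -0.1422/-0.4810 ≈ 0.296.
E_xy > 0, so almond milk and oat milk are substitutes.

0.296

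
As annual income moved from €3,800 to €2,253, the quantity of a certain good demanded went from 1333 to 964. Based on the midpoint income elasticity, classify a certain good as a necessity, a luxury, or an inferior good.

necessity

%ΔQ = (964 − 1333)/[(1333+964)/2] = -369/1148.5 ≈ -0.3213.
%ΔM = (2,253 − 3,800)/[(3,800+2,253)/2] = -1547/3026.5 ≈ -0.5112.
E_I = %ΔQ/%ΔM ≈ 0.629.
E_I ∈ (0,1): normal good (necessity).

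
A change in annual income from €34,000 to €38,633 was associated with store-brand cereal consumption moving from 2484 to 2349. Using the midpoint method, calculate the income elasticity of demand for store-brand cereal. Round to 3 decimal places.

%ΔQ = (2349 − 2484)/[(2484+2349)/2] = -135/2416.5 ≈ -0.0559.
%ΔI = (38,633 − 34,000)/[(34,000+38,633)/2] = 4633/36316.5 ≈ 0.1276.
E_I = %ΔQ/%ΔI ≈ -0.438.
E_I < 0: inferior good.

-0.438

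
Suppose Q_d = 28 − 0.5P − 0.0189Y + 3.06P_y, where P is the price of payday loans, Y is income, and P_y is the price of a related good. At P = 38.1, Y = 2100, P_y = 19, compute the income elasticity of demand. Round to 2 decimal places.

-1.45

At the given point, Q_d = 28 − 0.5(38.1) − 0.0189(2100) + 3.06(19) = 28 − 19.05 − 39.69 + 58.14 = 27.4.
∂Q_d/∂Y = −0.0189, so E_I = -0.0189·(2100/27.4) ≈ -1.45.
E_I < 0: inferior good.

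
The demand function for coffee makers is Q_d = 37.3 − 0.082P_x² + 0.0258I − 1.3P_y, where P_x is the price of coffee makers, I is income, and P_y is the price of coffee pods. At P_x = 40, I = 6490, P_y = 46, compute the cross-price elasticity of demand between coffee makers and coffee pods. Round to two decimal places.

-4.35

At the given point, Q_d = 37.3 − 0.082(40)² + 0.0258(6490) − 1.3(46) = 37.3 − 131.2 + 167.442 − 59.8 = 13.742.
∂Q_d/∂P_y = −1.3, so E_xy = -1.3·(46/13.742) ≈ -4.35.
E_xy < 0: the goods are complements.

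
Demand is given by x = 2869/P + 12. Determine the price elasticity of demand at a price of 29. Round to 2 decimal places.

-0.89

At P = 29, x = 110.931.
dx/dP = −2869/P² = −3.4114.
Point elasticity E = (dx/dP)·(P/x) = -3.4114 × 29/110.931 ≈ -0.89.
|E| < 1, so demand is inelastic at this price.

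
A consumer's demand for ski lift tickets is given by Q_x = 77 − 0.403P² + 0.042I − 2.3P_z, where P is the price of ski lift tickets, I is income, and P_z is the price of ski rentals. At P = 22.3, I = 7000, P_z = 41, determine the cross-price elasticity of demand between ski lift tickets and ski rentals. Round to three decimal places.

Evaluating quantity at (P, I, P_z) gives Q_x = 77 − 0.403(22.3)² + 0.042(7000) − 2.3(41) = 77 − 200.4079 + 294 − 94.3 = 76.2921.
∂Q_x/∂P_z = −2.3, so E_xy = -2.3·(41/76.2921) ≈ -1.236.
E_xy < 0: the goods are complements.

-1.236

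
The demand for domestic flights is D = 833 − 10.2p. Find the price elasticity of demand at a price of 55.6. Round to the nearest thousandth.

-2.133

At p = 55.6, D = 265.88.
dD/dp = −10.2.
Point elasticity E = (dD/dp)·(p/D) = -10.2 × 55.6/265.88 ≈ -2.133.
|E| > 1, so demand is elastic at this price.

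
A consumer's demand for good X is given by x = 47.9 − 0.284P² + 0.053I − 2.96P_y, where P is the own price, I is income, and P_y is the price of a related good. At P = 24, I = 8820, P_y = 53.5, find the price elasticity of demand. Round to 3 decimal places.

-1.692

x = 47.9 − 0.284(24)² + 0.053(8820) − 2.96(53.5) = 47.9 − 163.584 + 467.46 − 158.36 = 193.416.
∂x/∂P = −2·0.284·P = -13.632, so E_p = -13.632·(24/193.416) ≈ -1.692.
|E_p| > 1: demand is elastic.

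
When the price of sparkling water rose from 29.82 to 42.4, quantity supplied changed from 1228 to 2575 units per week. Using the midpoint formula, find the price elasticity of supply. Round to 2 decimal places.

%ΔQ = (2575 − 1228)/[(1228 + 2575)/2] = 1347/1901.5 ≈ 0.7084.
%Δp = (42.4 − 29.82)/[(29.82 + 42.4)/2] = 12.58/36.11 ≈ 0.3484.
Arc elasticity E = %ΔQ/%Δp ≈ 0.7084/0.3484 ≈ 2.03.
|E| > 1: supply is elastic over this range.

2.03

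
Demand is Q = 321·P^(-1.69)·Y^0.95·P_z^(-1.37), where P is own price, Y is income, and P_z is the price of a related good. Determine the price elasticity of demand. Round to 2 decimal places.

For a Cobb–Douglas (constant-elasticity) form Q = A·P^α·…, the elasticity with respect to P equals the exponent α at every point.
Here the exponent on P is -1.69, so the price elasticity of demand is -1.69.

-1.69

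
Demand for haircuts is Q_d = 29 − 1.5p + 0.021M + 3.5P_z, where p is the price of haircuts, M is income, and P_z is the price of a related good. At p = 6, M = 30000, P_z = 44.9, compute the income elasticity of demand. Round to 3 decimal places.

Q_d = 29 − 1.5(6) + 0.021(30000) + 3.5(44.9) = 29 − 9 + 630 + 157.15 = 807.15.
∂Q_d/∂M = +0.021, so E_I = 0.021·(30000/807.15) ≈ 0.781.
E_I ∈ (0,1): normal good (necessity).

0.781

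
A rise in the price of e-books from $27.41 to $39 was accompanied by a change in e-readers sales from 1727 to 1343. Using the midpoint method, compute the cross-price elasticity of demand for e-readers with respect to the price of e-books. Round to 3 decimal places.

-0.717

%ΔQ_x = (1343 − 1727)/[(1727+1343)/2] = -384/1535 ≈ -0.2502.
%ΔP_y = (39 − 27.41)/[(27.41+39)/2] ≈ 0.3490.
E_xy = -0.2502/0.3490 ≈ -0.717.
E_xy < 0, so e-readers and e-books are complements.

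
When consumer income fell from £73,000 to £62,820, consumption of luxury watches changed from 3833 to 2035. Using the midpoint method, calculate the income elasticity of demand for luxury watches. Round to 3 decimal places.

%ΔQ = (2035 − 3833)/[(3833+2035)/2] = -1798/2934 ≈ -0.6128.
%ΔI = (62,820 − 73,000)/[(73,000+62,820)/2] = -10180/67910 ≈ -0.1499.
E_I = %ΔQ/%ΔI ≈ 4.088.
E_I > 1: normal good (luxury).

4.088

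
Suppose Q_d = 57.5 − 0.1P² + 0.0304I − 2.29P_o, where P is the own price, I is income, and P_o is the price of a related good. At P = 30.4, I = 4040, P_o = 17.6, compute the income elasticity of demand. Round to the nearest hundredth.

First evaluate Q_d: 57.5 − 0.1(30.4)² + 0.0304(4040) − 2.29(17.6) = 57.5 − 92.416 + 122.816 − 40.304 = 47.596.
∂Q_d/∂I = +0.0304, so E_I = 0.0304·(4040/47.596) ≈ 2.58.
E_I > 1: normal good (luxury).

2.58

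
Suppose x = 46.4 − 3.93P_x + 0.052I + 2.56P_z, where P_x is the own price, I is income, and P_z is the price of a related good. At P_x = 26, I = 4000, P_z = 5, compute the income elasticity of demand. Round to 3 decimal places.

Substituting, x = 46.4 − 3.93(26) + 0.052(4000) + 2.56(5) = 46.4 − 102.18 + 208 + 12.8 = 165.02.
∂x/∂I = +0.052, so E_I = 0.052·(4000/165.02) ≈ 1.260.
E_I > 1: normal good (luxury).

1.260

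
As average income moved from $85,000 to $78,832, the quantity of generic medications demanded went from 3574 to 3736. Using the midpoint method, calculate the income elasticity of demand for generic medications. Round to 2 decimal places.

-0.59

%ΔQ = (3736 − 3574)/[(3574+3736)/2] = 162/3655 ≈ 0.0443.
%ΔY = (78,832 − 85,000)/[(85,000+78,832)/2] = -6168/81916 ≈ -0.0753.
E_I = %ΔQ/%ΔY ≈ -0.59.
E_I < 0: inferior good.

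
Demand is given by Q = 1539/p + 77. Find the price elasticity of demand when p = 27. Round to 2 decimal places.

At p = 27, Q = 134.
dQ/dp = −1539/p² = −2.1111.
Point elasticity E = (dQ/dp)·(p/Q) = -2.1111 × 27/134 ≈ -0.43.
|E| < 1, so demand is inelastic at this price.

-0.43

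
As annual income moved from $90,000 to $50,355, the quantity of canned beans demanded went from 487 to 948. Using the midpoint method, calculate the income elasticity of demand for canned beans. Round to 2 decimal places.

%ΔQ = (948 − 487)/[(487+948)/2] = 461/717.5 ≈ 0.6425.
%ΔI = (50,355 − 90,000)/[(90,000+50,355)/2] = -39645/70177.5 ≈ -0.5649.
E_I = %ΔQ/%ΔI ≈ -1.14.
E_I < 0: inferior good.

-1.14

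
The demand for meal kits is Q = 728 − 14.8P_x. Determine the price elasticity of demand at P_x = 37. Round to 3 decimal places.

At P_x = 37, Q = 180.4.
dQ/dP_x = −14.8.
Point elasticity E = (dQ/dP_x)·(P_x/Q) = -14.8 × 37/180.4 ≈ -3.035.
|E| > 1, so demand is elastic at this price.

-3.035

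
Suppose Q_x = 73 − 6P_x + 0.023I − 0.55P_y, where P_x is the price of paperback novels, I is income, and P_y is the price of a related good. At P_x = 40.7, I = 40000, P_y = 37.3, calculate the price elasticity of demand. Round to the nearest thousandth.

First evaluate Q_x: 73 − 6(40.7) + 0.023(40000) − 0.55(37.3) = 73 − 244.2 + 920 − 20.515 = 728.285.
∂Q_x/∂P_x = −6, so E_p = (−6)·(40.7/728.285) ≈ -0.335.
|E_p| < 1: demand is inelastic.

-0.335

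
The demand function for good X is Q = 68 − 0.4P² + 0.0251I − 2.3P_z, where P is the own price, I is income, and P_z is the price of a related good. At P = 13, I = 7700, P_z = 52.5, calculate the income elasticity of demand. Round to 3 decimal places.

Evaluating quantity at (P, I, P_z) gives Q = 68 − 0.4(13)² + 0.0251(7700) − 2.3(52.5) = 68 − 67.6 + 193.27 − 120.75 = 72.92.
∂Q/∂I = +0.0251, so E_I = 0.0251·(7700/72.92) ≈ 2.650.
E_I > 1: normal good (luxury).

2.650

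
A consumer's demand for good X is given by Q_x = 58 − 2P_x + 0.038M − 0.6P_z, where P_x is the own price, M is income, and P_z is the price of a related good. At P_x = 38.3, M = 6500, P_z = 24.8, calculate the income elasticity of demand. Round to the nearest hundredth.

1.16

First evaluate Q_x: 58 − 2(38.3) + 0.038(6500) − 0.6(24.8) = 58 − 76.6 + 247 − 14.88 = 213.52.
∂Q_x/∂M = +0.038, so E_I = 0.038·(6500/213.52) ≈ 1.16.
E_I > 1: normal good (luxury).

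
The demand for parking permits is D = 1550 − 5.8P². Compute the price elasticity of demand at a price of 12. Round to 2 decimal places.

-2.34

At P = 12, D = 714.8.
dD/dP = −2·5.8·P = −139.2.
Point elasticity E = (dD/dP)·(P/D) = -139.2 × 12/714.8 ≈ -2.34.
|E| > 1, so demand is elastic at this price.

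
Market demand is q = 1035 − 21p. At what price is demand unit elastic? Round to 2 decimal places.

For linear demand q = a − bp, E = −bp/(a − bp). |E| = 1 ⇒ bp = a − bp ⇒ p = a/(2b).
p = 1035/(2·21) ≈ 24.64.

24.64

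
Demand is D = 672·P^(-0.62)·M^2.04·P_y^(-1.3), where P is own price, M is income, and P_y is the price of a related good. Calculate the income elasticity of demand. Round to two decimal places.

2.04

For a Cobb–Douglas (constant-elasticity) form D = A·M^α·…, the elasticity with respect to M equals the exponent α at every point.
Here the exponent on M is 2.04, so the income elasticity of demand is 2.04.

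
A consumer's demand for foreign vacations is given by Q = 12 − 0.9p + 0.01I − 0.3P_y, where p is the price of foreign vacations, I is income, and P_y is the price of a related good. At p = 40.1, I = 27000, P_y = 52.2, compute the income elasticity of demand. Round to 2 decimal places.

1.17

Evaluating quantity at (p, I, P_y) gives Q = 12 − 0.9(40.1) + 0.01(27000) − 0.3(52.2) = 12 − 36.09 + 270 − 15.66 = 230.25.
∂Q/∂I = +0.01, so E_I = 0.01·(27000/230.25) ≈ 1.17.
E_I > 1: normal good (luxury).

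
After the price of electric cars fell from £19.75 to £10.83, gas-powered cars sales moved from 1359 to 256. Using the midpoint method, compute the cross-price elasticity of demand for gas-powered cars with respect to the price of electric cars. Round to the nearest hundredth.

2.34

%ΔQ_x = (256 − 1359)/[(1359+256)/2] = -1103/807.5 ≈ -1.3659.
%ΔP_y = (10.83 − 19.75)/[(19.75+10.83)/2] ≈ -0.5834.
E_xy = -1.3659/-0.5834 ≈ 2.34.
E_xy > 0, so gas-powered cars and electric cars are substitutes.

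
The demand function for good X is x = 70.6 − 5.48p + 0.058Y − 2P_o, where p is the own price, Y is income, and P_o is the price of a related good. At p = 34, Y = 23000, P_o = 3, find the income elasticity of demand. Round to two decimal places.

1.10

Evaluating quantity at (p, Y, P_o) gives x = 70.6 − 5.48(34) + 0.058(23000) − 2(3) = 70.6 − 186.32 + 1334 − 6 = 1212.28.
∂x/∂Y = +0.058, so E_I = 0.058·(23000/1212.28) ≈ 1.10.
E_I > 1: normal good (luxury).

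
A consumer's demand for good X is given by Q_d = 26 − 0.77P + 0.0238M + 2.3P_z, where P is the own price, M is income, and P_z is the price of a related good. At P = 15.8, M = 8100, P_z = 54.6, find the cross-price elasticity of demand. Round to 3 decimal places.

0.378

At the given point, Q_d = 26 − 0.77(15.8) + 0.0238(8100) + 2.3(54.6) = 26 − 12.166 + 192.78 + 125.58 = 332.194.
∂Q_d/∂P_z = +2.3, so E_xy = 2.3·(54.6/332.194) ≈ 0.378.
E_xy > 0: the goods are substitutes.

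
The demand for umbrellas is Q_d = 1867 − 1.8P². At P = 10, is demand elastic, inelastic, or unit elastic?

inelastic

At P = 10, Q_d = 1687.
dQ_d/dP = −2·1.8·P = −36.
Point elasticity E = (dQ_d/dP)·(P/Q_d) = -36 × 10/1687 ≈ -0.213.
|E| ≈ 0.213 < 1, so demand is inelastic.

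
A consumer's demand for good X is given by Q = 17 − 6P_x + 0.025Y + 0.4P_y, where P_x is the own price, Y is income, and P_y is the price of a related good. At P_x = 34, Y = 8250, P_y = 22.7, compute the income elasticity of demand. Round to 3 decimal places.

First evaluate Q: 17 − 6(34) + 0.025(8250) + 0.4(22.7) = 17 − 204 + 206.25 + 9.08 = 28.33.
∂Q/∂Y = +0.025, so E_I = 0.025·(8250/28.33) ≈ 7.280.
E_I > 1: normal good (luxury).

7.280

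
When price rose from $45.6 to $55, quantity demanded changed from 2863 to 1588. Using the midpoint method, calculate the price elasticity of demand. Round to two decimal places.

%Δq = (1588 − 2863)/[(2863 + 1588)/2] = -1275/2225.5 ≈ -0.5729.
%Δp = (55 − 45.6)/[(45.6 + 55)/2] = 9.4/50.3 ≈ 0.1869.
Arc elasticity E = %Δq/%Δp ≈ -0.5729/0.1869 ≈ -3.07.
|E| > 1: demand is elastic over this range.

-3.07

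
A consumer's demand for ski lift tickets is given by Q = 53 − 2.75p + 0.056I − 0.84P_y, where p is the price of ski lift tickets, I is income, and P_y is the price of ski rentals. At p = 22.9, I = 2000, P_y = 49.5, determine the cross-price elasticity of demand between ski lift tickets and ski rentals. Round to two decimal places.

-0.69

Evaluating quantity at (p, I, P_y) gives Q = 53 − 2.75(22.9) + 0.056(2000) − 0.84(49.5) = 53 − 62.975 + 112 − 41.58 = 60.445.
∂Q/∂P_y = −0.84, so E_xy = -0.84·(49.5/60.445) ≈ -0.69.
E_xy < 0: the goods are complements.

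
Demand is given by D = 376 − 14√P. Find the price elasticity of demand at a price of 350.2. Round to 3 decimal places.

At P = 350.2, D = 114.0092.
dD/dP = −14/(2√P) = −14/(2·18.7136).
Point elasticity E = (dD/dP)·(P/D) = -0.3741 × 350.2/114.0092 ≈ -1.149.
|E| > 1, so demand is elastic at this price.

-1.149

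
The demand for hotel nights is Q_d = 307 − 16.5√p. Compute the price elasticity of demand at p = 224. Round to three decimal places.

-2.056

At p = 224, Q_d = 60.0506.
dQ_d/dp = −16.5/(2√p) = −16.5/(2·14.9666).
Point elasticity E = (dQ_d/dp)·(p/Q_d) = -0.5512 × 224/60.0506 ≈ -2.056.
|E| > 1, so demand is elastic at this price.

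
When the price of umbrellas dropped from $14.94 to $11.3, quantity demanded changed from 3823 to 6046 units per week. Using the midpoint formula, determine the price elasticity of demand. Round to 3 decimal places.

-1.624

%ΔQ = (6046 − 3823)/[(3823 + 6046)/2] = 2223/4934.5 ≈ 0.4505.
%ΔP = (11.3 − 14.94)/[(14.94 + 11.3)/2] = -3.64/13.12 ≈ -0.2774.
Arc elasticity E = %ΔQ/%ΔP ≈ 0.4505/-0.2774 ≈ -1.624.
|E| > 1: demand is elastic over this range.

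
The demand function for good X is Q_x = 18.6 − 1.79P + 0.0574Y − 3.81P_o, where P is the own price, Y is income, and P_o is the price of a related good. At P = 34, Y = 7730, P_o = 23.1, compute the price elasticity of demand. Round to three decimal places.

At the given point, Q_x = 18.6 − 1.79(34) + 0.0574(7730) − 3.81(23.1) = 18.6 − 60.86 + 443.702 − 88.011 = 313.431.
∂Q_x/∂P = −1.79, so E_p = (−1.79)·(34/313.431) ≈ -0.194.
|E_p| < 1: demand is inelastic.

-0.194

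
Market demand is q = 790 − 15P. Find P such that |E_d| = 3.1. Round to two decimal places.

39.82

Set −bP/(a − bP) = −3.1 ⇒ bP = 3.1(a − bP) ⇒ bP(1+3.1) = 3.1·a.
P = 3.1·790/(15·4.1) ≈ 39.82.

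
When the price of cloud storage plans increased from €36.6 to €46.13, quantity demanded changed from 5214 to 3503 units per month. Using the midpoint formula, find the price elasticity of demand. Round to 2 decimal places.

-1.70

%ΔQ = (3503 − 5214)/[(5214 + 3503)/2] = -1711/4358.5 ≈ -0.3926.
%Δp = (46.13 − 36.6)/[(36.6 + 46.13)/2] = 9.53/41.365 ≈ 0.2304.
Arc elasticity E = %ΔQ/%Δp ≈ -0.3926/0.2304 ≈ -1.70.
|E| > 1: demand is elastic over this range.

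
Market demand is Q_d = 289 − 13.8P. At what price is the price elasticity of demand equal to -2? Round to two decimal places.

Set −bP/(a − bP) = −2 ⇒ bP = 2(a − bP) ⇒ bP(1+2) = 2·a.
P = 2·289/(13.8·3) ≈ 13.96.

13.96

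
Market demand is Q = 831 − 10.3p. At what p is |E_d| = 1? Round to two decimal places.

40.34

For linear demand Q = a − bp, E = −bp/(a − bp). |E| = 1 ⇒ bp = a − bp ⇒ p = a/(2b).
p = 831/(2·10.3) ≈ 40.34.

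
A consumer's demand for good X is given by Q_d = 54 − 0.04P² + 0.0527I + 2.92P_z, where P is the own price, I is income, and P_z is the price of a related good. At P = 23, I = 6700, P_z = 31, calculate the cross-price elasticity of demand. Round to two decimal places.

Q_d = 54 − 0.04(23)² + 0.0527(6700) + 2.92(31) = 54 − 21.16 + 353.09 + 90.52 = 476.45.
∂Q_d/∂P_z = +2.92, so E_xy = 2.92·(31/476.45) ≈ 0.19.
E_xy > 0: the goods are substitutes.

0.19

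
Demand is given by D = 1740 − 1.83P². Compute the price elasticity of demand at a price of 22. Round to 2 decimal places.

At P = 22, D = 854.28.
dD/dP = −2·1.83·P = −80.52.
Point elasticity E = (dD/dP)·(P/D) = -80.52 × 22/854.28 ≈ -2.07.
|E| > 1, so demand is elastic at this price.

-2.07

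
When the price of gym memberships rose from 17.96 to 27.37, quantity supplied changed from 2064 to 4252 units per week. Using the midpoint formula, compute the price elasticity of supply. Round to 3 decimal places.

%Δq = (4252 − 2064)/[(2064 + 4252)/2] = 2188/3158 ≈ 0.6928.
%Δp = (27.37 − 17.96)/[(17.96 + 27.37)/2] = 9.41/22.665 ≈ 0.4152.
Arc elasticity E = %Δq/%Δp ≈ 0.6928/0.4152 ≈ 1.669.
|E| > 1: supply is elastic over this range.

1.669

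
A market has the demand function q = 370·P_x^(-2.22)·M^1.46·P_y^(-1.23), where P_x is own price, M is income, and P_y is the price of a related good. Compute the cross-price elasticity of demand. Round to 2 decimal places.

For a Cobb–Douglas (constant-elasticity) form q = A·P_y^α·…, the elasticity with respect to P_y equals the exponent α at every point.
Here the exponent on P_y is -1.23, so the cross-price elasticity of demand is -1.23.

-1.23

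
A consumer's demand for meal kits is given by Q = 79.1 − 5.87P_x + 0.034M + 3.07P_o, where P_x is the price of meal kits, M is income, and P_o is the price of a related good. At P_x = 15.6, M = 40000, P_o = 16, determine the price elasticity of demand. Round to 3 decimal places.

First evaluate Q: 79.1 − 5.87(15.6) + 0.034(40000) + 3.07(16) = 79.1 − 91.572 + 1360 + 49.12 = 1396.648.
∂Q/∂P_x = −5.87, so E_p = (−5.87)·(15.6/1396.648) ≈ -0.066.
|E_p| < 1: demand is inelastic.

-0.066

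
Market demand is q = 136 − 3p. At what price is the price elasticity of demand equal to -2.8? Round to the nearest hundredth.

Set −bp/(a − bp) = −2.8 ⇒ bp = 2.8(a − bp) ⇒ bp(1+2.8) = 2.8·a.
p = 2.8·136/(3·3.8) ≈ 33.40.

33.40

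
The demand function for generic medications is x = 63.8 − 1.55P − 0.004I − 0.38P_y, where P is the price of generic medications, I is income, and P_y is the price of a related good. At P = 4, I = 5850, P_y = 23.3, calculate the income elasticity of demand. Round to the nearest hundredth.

First evaluate x: 63.8 − 1.55(4) − 0.004(5850) − 0.38(23.3) = 63.8 − 6.2 − 23.4 − 8.854 = 25.346.
∂x/∂I = −0.004, so E_I = -0.004·(5850/25.346) ≈ -0.92.
E_I < 0: inferior good.

-0.92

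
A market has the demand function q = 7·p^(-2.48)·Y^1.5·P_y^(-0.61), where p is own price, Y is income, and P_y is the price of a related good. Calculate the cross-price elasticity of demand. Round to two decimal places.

For a Cobb–Douglas (constant-elasticity) form q = A·P_y^α·…, the elasticity with respect to P_y equals the exponent α at every point.
Here the exponent on P_y is -0.61, so the cross-price elasticity of demand is -0.61.

-0.61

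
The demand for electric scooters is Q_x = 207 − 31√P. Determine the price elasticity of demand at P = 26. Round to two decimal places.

At P = 26, Q_x = 48.9304.
dQ_x/dP = −31/(2√P) = −31/(2·5.099).
Point elasticity E = (dQ_x/dP)·(P/Q_x) = -3.0398 × 26/48.9304 ≈ -1.62.
|E| > 1, so demand is elastic at this price.

-1.62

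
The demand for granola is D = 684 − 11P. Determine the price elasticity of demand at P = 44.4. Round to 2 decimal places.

At P = 44.4, D = 195.6.
dD/dP = −11.
Point elasticity E = (dD/dP)·(P/D) = -11 × 44.4/195.6 ≈ -2.50.
|E| > 1, so demand is elastic at this price.

-2.50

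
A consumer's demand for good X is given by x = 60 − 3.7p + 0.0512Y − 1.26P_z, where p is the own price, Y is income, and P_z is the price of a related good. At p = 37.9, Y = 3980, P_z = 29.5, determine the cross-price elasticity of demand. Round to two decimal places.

-0.43

Evaluating quantity at (p, Y, P_z) gives x = 60 − 3.7(37.9) + 0.0512(3980) − 1.26(29.5) = 60 − 140.23 + 203.776 − 37.17 = 86.376.
∂x/∂P_z = −1.26, so E_xy = -1.26·(29.5/86.376) ≈ -0.43.
E_xy < 0: the goods are complements.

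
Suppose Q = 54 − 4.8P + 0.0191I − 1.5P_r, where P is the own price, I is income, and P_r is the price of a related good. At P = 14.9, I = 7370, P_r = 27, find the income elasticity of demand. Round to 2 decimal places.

Substituting, Q = 54 − 4.8(14.9) + 0.0191(7370) − 1.5(27) = 54 − 71.52 + 140.767 − 40.5 = 82.747.
∂Q/∂I = +0.0191, so E_I = 0.0191·(7370/82.747) ≈ 1.70.
E_I > 1: normal good (luxury).

1.70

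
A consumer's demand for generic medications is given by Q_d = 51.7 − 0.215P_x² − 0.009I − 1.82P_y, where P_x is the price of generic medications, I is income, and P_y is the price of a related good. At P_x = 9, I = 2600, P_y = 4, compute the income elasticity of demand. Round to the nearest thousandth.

Substituting, Q_d = 51.7 − 0.215(9)² − 0.009(2600) − 1.82(4) = 51.7 − 17.415 − 23.4 − 7.28 = 3.605.
∂Q_d/∂I = −0.009, so E_I = -0.009·(2600/3.605) ≈ -6.491.
E_I < 0: inferior good.

-6.491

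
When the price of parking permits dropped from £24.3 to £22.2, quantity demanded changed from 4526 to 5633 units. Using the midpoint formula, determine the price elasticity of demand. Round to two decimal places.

-2.41

%Δq = (5633 − 4526)/[(4526 + 5633)/2] = 1107/5079.5 ≈ 0.2179.
%ΔP = (22.2 − 24.3)/[(24.3 + 22.2)/2] = -2.1/23.25 ≈ -0.0903.
Arc elasticity E = %Δq/%ΔP ≈ 0.2179/-0.0903 ≈ -2.41.
|E| > 1: demand is elastic over this range.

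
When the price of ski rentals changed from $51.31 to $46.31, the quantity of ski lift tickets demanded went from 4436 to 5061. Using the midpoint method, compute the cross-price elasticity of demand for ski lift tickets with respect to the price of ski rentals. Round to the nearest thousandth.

%ΔQ_x = (5061 − 4436)/[(4436+5061)/2] = 625/4748.5 ≈ 0.1316.
%ΔP_y = (46.31 − 51.31)/[(51.31+46.31)/2] ≈ -0.1024.
E_xy = 0.1316/-0.1024 ≈ -1.285.
E_xy < 0, so ski lift tickets and ski rentals are complements.

-1.285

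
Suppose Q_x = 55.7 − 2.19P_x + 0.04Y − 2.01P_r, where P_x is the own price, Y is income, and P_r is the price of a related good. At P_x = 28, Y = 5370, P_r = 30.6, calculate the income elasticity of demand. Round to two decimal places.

Evaluating quantity at (P_x, Y, P_r) gives Q_x = 55.7 − 2.19(28) + 0.04(5370) − 2.01(30.6) = 55.7 − 61.32 + 214.8 − 61.506 = 147.674.
∂Q_x/∂Y = +0.04, so E_I = 0.04·(5370/147.674) ≈ 1.45.
E_I > 1: normal good (luxury).

1.45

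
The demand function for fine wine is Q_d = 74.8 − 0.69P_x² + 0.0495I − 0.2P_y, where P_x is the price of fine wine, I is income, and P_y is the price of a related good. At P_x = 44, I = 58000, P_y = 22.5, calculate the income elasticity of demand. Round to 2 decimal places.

Substituting, Q_d = 74.8 − 0.69(44)² + 0.0495(58000) − 0.2(22.5) = 74.8 − 1335.84 + 2871 − 4.5 = 1605.46.
∂Q_d/∂I = +0.0495, so E_I = 0.0495·(58000/1605.46) ≈ 1.79.
E_I > 1: normal good (luxury).

1.79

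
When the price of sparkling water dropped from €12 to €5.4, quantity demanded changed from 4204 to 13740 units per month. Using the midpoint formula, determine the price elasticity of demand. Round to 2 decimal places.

-1.40

%ΔQ = (13740 − 4204)/[(4204 + 13740)/2] = 9536/8972 ≈ 1.0629.
%ΔP = (5.4 − 12)/[(12 + 5.4)/2] = -6.6/8.7 ≈ -0.7586.
Arc elasticity E = %ΔQ/%ΔP ≈ 1.0629/-0.7586 ≈ -1.40.
|E| > 1: demand is elastic over this range.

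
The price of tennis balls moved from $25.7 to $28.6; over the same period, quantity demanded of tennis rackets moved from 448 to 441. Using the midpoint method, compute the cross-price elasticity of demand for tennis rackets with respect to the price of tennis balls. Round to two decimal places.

%ΔQ_x = (441 − 448)/[(448+441)/2] = -7/444.5 ≈ -0.0157.
%ΔP_y = (28.6 − 25.7)/[(25.7+28.6)/2] ≈ 0.1068.
E_xy = -0.0157/0.1068 ≈ -0.15.
E_xy < 0, so tennis rackets and tennis balls are complements.

-0.15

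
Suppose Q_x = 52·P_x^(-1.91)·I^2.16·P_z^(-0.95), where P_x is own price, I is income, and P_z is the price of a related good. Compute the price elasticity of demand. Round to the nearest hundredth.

-1.91

For a Cobb–Douglas (constant-elasticity) form Q_x = A·P_x^α·…, the elasticity with respect to P_x equals the exponent α at every point.
Here the exponent on P_x is -1.91, so the price elasticity of demand is -1.91.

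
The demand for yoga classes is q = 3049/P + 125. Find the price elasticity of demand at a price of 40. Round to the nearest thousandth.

At P = 40, q = 201.225.
dq/dP = −3049/P² = −1.9056.
Point elasticity E = (dq/dP)·(P/q) = -1.9056 × 40/201.225 ≈ -0.379.
|E| < 1, so demand is inelastic at this price.

-0.379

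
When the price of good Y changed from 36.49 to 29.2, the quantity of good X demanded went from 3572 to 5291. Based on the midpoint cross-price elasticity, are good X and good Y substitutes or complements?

complements

%ΔQ_x = (5291 − 3572)/[(3572+5291)/2] = 1719/4431.5 ≈ 0.3879.
%ΔP_y = (29.2 − 36.49)/[(36.49+29.2)/2] ≈ -0.2220.
E_xy = 0.3879/-0.2220 ≈ -1.748.
E_xy < 0, so the goods are complements.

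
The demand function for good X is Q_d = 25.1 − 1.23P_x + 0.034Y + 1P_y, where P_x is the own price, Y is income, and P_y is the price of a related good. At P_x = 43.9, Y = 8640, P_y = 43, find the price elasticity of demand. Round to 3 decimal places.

-0.175

Substituting, Q_d = 25.1 − 1.23(43.9) + 0.034(8640) + 1(43) = 25.1 − 53.997 + 293.76 + 43 = 307.863.
∂Q_d/∂P_x = −1.23, so E_p = (−1.23)·(43.9/307.863) ≈ -0.175.
|E_p| < 1: demand is inelastic.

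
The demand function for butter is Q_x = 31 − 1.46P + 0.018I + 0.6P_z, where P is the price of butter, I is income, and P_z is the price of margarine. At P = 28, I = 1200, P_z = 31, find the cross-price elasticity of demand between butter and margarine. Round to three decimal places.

0.613

First evaluate Q_x: 31 − 1.46(28) + 0.018(1200) + 0.6(31) = 31 − 40.88 + 21.6 + 18.6 = 30.32.
∂Q_x/∂P_z = +0.6, so E_xy = 0.6·(31/30.32) ≈ 0.613.
E_xy > 0: the goods are substitutes.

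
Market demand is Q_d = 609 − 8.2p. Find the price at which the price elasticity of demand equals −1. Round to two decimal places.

37.13

For linear demand Q_d = a − bp, E = −bp/(a − bp). |E| = 1 ⇒ bp = a − bp ⇒ p = a/(2b).
p = 609/(2·8.2) ≈ 37.13.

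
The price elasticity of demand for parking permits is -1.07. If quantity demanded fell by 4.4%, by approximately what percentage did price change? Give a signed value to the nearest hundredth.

4.11

%ΔQ ≈ E × %ΔP ⇒ %ΔP = %ΔQ / E = (-4.4%)/(-1.07) ≈ 4.11%.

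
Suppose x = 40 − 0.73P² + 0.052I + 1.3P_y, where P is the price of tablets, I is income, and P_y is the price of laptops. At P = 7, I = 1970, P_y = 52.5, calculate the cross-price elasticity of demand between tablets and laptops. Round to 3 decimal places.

0.390

At the given point, x = 40 − 0.73(7)² + 0.052(1970) + 1.3(52.5) = 40 − 35.77 + 102.44 + 68.25 = 174.92.
∂x/∂P_y = +1.3, so E_xy = 1.3·(52.5/174.92) ≈ 0.390.
E_xy > 0: the goods are substitutes.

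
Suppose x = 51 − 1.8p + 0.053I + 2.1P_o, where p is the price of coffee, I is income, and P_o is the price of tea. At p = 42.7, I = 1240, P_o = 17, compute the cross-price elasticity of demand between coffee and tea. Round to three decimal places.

0.472

x = 51 − 1.8(42.7) + 0.053(1240) + 2.1(17) = 51 − 76.86 + 65.72 + 35.7 = 75.56.
∂x/∂P_o = +2.1, so E_xy = 2.1·(17/75.56) ≈ 0.472.
E_xy > 0: the goods are substitutes.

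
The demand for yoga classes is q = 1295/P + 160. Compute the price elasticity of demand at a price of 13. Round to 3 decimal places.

-0.384

At P = 13, q = 259.6154.
dq/dP = −1295/P² = −7.6627.
Point elasticity E = (dq/dP)·(P/q) = -7.6627 × 13/259.6154 ≈ -0.384.
|E| < 1, so demand is inelastic at this price.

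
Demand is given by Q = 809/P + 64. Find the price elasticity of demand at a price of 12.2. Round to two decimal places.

-0.51

At P = 12.2, Q = 130.3115.
dQ/dP = −809/P² = −5.4354.
Point elasticity E = (dQ/dP)·(P/Q) = -5.4354 × 12.2/130.3115 ≈ -0.51.
|E| < 1, so demand is inelastic at this price.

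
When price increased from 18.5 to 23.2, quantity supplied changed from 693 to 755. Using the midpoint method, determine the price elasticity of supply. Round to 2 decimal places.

%Δq = (755 − 693)/[(693 + 755)/2] = 62/724 ≈ 0.0856.
%Δp = (23.2 − 18.5)/[(18.5 + 23.2)/2] = 4.7/20.85 ≈ 0.2254.
Arc elasticity E = %Δq/%Δp ≈ 0.0856/0.2254 ≈ 0.38.
|E| < 1: supply is inelastic over this range.

0.38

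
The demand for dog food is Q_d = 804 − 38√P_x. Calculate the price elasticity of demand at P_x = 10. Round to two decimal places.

At P_x = 10, Q_d = 683.8334.
dQ_d/dP_x = −38/(2√P_x) = −38/(2·3.1623).
Point elasticity E = (dQ_d/dP_x)·(P_x/Q_d) = -6.0083 × 10/683.8334 ≈ -0.09.
|E| < 1, so demand is inelastic at this price.

-0.09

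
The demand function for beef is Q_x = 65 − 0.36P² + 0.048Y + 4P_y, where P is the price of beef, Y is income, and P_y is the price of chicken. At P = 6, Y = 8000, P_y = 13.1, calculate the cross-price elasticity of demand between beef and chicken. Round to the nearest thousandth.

First evaluate Q_x: 65 − 0.36(6)² + 0.048(8000) + 4(13.1) = 65 − 12.96 + 384 + 52.4 = 488.44.
∂Q_x/∂P_y = +4, so E_xy = 4·(13.1/488.44) ≈ 0.107.
E_xy > 0: the goods are substitutes.

0.107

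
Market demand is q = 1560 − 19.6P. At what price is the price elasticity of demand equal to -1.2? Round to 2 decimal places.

43.41

Set −bP/(a − bP) = −1.2 ⇒ bP = 1.2(a − bP) ⇒ bP(1+1.2) = 1.2·a.
P = 1.2·1560/(19.6·2.2) ≈ 43.41.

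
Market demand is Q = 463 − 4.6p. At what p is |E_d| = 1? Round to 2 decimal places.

For linear demand Q = a − bp, E = −bp/(a − bp). |E| = 1 ⇒ bp = a − bp ⇒ p = a/(2b).
p = 463/(2·4.6) ≈ 50.33.

50.33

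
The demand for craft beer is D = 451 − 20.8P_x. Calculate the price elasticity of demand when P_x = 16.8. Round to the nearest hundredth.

-3.44

At P_x = 16.8, D = 101.56.
dD/dP_x = −20.8.
Point elasticity E = (dD/dP_x)·(P_x/D) = -20.8 × 16.8/101.56 ≈ -3.44.
|E| > 1, so demand is elastic at this price.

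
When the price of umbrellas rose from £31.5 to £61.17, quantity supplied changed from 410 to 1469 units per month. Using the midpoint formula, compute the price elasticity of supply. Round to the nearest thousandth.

%Δq = (1469 − 410)/[(410 + 1469)/2] = 1059/939.5 ≈ 1.1272.
%ΔP = (61.17 − 31.5)/[(31.5 + 61.17)/2] = 29.67/46.335 ≈ 0.6403.
Arc elasticity E = %Δq/%ΔP ≈ 1.1272/0.6403 ≈ 1.760.
|E| > 1: supply is elastic over this range.

1.760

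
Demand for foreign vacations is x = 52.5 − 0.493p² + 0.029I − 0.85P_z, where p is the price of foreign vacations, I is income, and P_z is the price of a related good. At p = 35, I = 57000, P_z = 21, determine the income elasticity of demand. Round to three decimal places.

Evaluating quantity at (p, I, P_z) gives x = 52.5 − 0.493(35)² + 0.029(57000) − 0.85(21) = 52.5 − 603.925 + 1653 − 17.85 = 1083.725.
∂x/∂I = +0.029, so E_I = 0.029·(57000/1083.725) ≈ 1.525.
E_I > 1: normal good (luxury).

1.525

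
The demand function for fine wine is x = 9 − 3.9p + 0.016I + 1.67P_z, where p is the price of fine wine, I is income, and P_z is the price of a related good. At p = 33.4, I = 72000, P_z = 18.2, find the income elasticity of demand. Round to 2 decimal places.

First evaluate x: 9 − 3.9(33.4) + 0.016(72000) + 1.67(18.2) = 9 − 130.26 + 1152 + 30.394 = 1061.134.
∂x/∂I = +0.016, so E_I = 0.016·(72000/1061.134) ≈ 1.09.
E_I > 1: normal good (luxury).

1.09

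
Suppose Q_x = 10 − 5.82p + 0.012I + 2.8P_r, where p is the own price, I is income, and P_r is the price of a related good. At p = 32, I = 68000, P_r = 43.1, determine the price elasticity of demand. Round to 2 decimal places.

-0.24

First evaluate Q_x: 10 − 5.82(32) + 0.012(68000) + 2.8(43.1) = 10 − 186.24 + 816 + 120.68 = 760.44.
∂Q_x/∂p = −5.82, so E_p = (−5.82)·(32/760.44) ≈ -0.24.
|E_p| < 1: demand is inelastic.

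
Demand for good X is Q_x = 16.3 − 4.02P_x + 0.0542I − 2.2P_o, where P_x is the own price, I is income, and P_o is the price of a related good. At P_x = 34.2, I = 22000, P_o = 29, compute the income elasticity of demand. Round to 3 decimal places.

Evaluating quantity at (P_x, I, P_o) gives Q_x = 16.3 − 4.02(34.2) + 0.0542(22000) − 2.2(29) = 16.3 − 137.484 + 1192.4 − 63.8 = 1007.416.
∂Q_x/∂I = +0.0542, so E_I = 0.0542·(22000/1007.416) ≈ 1.184.
E_I > 1: normal good (luxury).

1.184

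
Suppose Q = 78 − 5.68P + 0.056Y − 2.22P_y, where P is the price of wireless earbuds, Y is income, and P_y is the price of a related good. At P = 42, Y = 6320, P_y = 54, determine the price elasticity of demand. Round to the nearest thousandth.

-3.247

Substituting, Q = 78 − 5.68(42) + 0.056(6320) − 2.22(54) = 78 − 238.56 + 353.92 − 119.88 = 73.48.
∂Q/∂P = −5.68, so E_p = (−5.68)·(42/73.48) ≈ -3.247.
|E_p| > 1: demand is elastic.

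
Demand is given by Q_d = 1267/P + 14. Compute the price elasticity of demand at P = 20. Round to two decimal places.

At P = 20, Q_d = 77.35.
dQ_d/dP = −1267/P² = −3.1675.
Point elasticity E = (dQ_d/dP)·(P/Q_d) = -3.1675 × 20/77.35 ≈ -0.82.
|E| < 1, so demand is inelastic at this price.

-0.82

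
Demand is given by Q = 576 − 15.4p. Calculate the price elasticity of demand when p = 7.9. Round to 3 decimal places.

-0.268

At p = 7.9, Q = 454.34.
dQ/dp = −15.4.
Point elasticity E = (dQ/dp)·(p/Q) = -15.4 × 7.9/454.34 ≈ -0.268.
|E| < 1, so demand is inelastic at this price.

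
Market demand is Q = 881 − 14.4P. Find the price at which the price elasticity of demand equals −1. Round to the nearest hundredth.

For linear demand Q = a − bP, E = −bP/(a − bP). |E| = 1 ⇒ bP = a − bP ⇒ P = a/(2b).
P = 881/(2·14.4) ≈ 30.59.

30.59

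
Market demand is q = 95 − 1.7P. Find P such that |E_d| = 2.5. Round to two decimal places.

Set −bP/(a − bP) = −2.5 ⇒ bP = 2.5(a − bP) ⇒ bP(1+2.5) = 2.5·a.
P = 2.5·95/(1.7·3.5) ≈ 39.92.

39.92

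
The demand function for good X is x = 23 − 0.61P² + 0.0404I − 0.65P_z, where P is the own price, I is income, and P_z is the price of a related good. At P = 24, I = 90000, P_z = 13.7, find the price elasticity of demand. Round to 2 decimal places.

-0.21

Substituting, x = 23 − 0.61(24)² + 0.0404(90000) − 0.65(13.7) = 23 − 351.36 + 3636 − 8.905 = 3298.735.
∂x/∂P = −2·0.61·P = -29.28, so E_p = -29.28·(24/3298.735) ≈ -0.21.
|E_p| < 1: demand is inelastic.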